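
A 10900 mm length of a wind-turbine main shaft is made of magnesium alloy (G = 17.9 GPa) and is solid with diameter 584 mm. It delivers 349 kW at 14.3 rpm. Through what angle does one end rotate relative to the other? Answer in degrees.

0.712°

ω = 2π·14.3/60 = 1.497 rad/s, so T = P/ω = 349×10³ / 1.497 = 233100 N·m.
J = πd⁴/32 = π(0.584)⁴/32 = 0.01142 m⁴.
θ = T·L/(G·J) = 233100 × 10.9 / (17.9×10⁹ × 0.01142) = 0.01243 rad.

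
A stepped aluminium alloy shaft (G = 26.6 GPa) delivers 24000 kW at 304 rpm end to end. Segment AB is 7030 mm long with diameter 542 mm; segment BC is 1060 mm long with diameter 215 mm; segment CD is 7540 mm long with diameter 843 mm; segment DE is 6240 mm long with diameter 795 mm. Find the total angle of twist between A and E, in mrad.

ω = 2π·304/60 = 31.83 rad/s, so T = P/ω = 24000×10³ / 31.83 = 753900 N·m.
J_AB = π(0.542)⁴/32 = 8.47×10^-3 m⁴; J_BC = π(0.215)⁴/32 = 2.10×10^-4 m⁴; J_CD = π(0.843)⁴/32 = 0.0496 m⁴; J_DE = π(0.795)⁴/32 = 0.0392 m⁴.
θ = (T/G)·Σ L_i/J_i = (753900/26.6×10⁹)·(7.03/8.47×10^-3 + 1.06/2.10×10^-4 + 7.54/0.0496 + 6.24/0.0392) = 0.1755 rad.

176 mrad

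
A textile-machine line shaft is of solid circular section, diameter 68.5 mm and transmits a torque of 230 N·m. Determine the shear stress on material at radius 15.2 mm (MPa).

1.62 MPa

J = πd⁴/32 = π(0.0685)⁴/32 = 2.162×10^-6 m⁴.
Shear stress varies linearly with radius: τ = T·r/J = 230.0 × 0.0152 / 2.162×10^-6 = 1.617×10^6 Pa.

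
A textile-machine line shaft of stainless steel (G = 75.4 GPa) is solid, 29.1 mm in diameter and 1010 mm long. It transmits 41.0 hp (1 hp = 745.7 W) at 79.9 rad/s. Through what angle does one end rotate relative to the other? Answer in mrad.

ω = 79.9 rad/s, so T = P/ω = 41.0×745.7 / 79.90 = 382.6 N·m.
J = πd⁴/32 = π(0.0291)⁴/32 = 7.040×10^-8 m⁴.
θ = T·L/(G·J) = 382.6 × 1.01 / (75.4×10⁹ × 7.040×10^-8) = 0.07281 rad.

72.8 mrad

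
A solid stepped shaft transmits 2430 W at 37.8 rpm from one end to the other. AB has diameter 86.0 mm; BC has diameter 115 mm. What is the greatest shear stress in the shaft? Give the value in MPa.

4.92 MPa

ω = 2π·37.8/60 = 3.958 rad/s, so T = P/ω = 2430 / 3.958 = 613.9 N·m.
Under the same torque, τ_max = 16T/(πd³) is largest where d is smallest — segment AB (d = 86.0 mm).
τ_max = 16·613.9/(π·(0.0860)³) = 4.915×10^6 Pa.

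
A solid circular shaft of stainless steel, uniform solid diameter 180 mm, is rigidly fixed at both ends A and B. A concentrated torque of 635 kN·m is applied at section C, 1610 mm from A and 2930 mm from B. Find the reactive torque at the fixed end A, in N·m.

With uniform GJ and both ends fixed, compatibility θ_AC = θ_CB gives T_A·a = T_B·b, together with T_A + T_B = T₀.
T_A = T₀·b/(a+b) = 635000·2930/4540 = 409800 N·m; T_B = 225200 N·m.

410000 N·m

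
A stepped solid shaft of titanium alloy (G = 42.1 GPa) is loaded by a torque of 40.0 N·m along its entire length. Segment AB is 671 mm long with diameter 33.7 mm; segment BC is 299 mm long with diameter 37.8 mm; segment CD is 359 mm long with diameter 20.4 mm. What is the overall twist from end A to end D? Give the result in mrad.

26.5 mrad

J_AB = π(0.0337)⁴/32 = 1.27×10^-7 m⁴; J_BC = π(0.0378)⁴/32 = 2.00×10^-7 m⁴; J_CD = π(0.0204)⁴/32 = 1.70×10^-8 m⁴.
θ = (T/G)·Σ L_i/J_i = (40.00/42.1×10⁹)·(0.671/1.27×10^-7 + 0.299/2.00×10^-7 + 0.359/1.70×10^-8) = 0.02651 rad.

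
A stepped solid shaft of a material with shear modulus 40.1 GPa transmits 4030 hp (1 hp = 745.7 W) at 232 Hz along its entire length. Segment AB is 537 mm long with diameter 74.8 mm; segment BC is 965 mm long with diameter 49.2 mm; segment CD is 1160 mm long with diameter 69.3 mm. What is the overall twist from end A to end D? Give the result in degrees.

ω = 2π·232 = 1458 rad/s, so T = P/ω = 4030×745.7 / 1458 = 2062 N·m.
J_AB = π(0.0748)⁴/32 = 3.07×10^-6 m⁴; J_BC = π(0.0492)⁴/32 = 5.75×10^-7 m⁴; J_CD = π(0.0693)⁴/32 = 2.26×10^-6 m⁴.
θ = (T/G)·Σ L_i/J_i = (2062/40.1×10⁹)·(0.537/3.07×10^-6 + 0.965/5.75×10^-7 + 1.16/2.26×10^-6) = 0.1216 rad.

6.97°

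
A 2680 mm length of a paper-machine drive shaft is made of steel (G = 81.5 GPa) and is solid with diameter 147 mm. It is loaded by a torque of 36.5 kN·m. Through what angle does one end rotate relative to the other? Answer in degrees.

J = πd⁴/32 = π(0.147)⁴/32 = 4.584×10^-5 m⁴.
θ = T·L/(G·J) = 36500 × 2.68 / (81.5×10⁹ × 4.584×10^-5) = 0.02618 rad.

1.50°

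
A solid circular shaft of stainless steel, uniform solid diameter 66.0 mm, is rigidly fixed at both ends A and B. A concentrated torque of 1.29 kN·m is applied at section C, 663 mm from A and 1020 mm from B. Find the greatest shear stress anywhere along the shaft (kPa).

With uniform GJ and both ends fixed, compatibility θ_AC = θ_CB gives T_A·a = T_B·b, together with T_A + T_B = T₀.
T_A = T₀·b/(a+b) = 1290·1020/1683 = 781.8 N·m; T_B = 508.2 N·m.
τ in each portion: τ_AC = 1.38×10^7 Pa, τ_CB = 9.00×10^6 Pa; maximum is in AC.
τ_max = T_AC·r/J = 781.8·0.0330/1.86×10^-6 = 1.385×10^7 Pa.

13800 kPa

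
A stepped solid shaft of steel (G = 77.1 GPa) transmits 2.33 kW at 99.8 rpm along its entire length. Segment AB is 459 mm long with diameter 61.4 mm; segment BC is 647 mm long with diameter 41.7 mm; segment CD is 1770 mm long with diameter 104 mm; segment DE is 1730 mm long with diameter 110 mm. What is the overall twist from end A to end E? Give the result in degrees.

ω = 2π·99.8/60 = 10.45 rad/s, so T = P/ω = 2.33×10³ / 10.45 = 222.9 N·m.
J_AB = π(0.0614)⁴/32 = 1.40×10^-6 m⁴; J_BC = π(0.0417)⁴/32 = 2.97×10^-7 m⁴; J_CD = π(0.104)⁴/32 = 1.15×10^-5 m⁴; J_DE = π(0.110)⁴/32 = 1.44×10^-5 m⁴.
θ = (T/G)·Σ L_i/J_i = (222.9/77.1×10⁹)·(0.459/1.40×10^-6 + 0.647/2.97×10^-7 + 1.77/1.15×10^-5 + 1.73/1.44×10^-5) = 8.047×10^-3 rad.

0.461°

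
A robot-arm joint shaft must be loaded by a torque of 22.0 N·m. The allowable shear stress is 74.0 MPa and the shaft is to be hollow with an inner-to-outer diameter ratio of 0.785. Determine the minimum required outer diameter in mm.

13.5 mm

For a hollow shaft with d_i/d_o = 0.785: τ_max = 16T/(π d_o³ (1−k⁴)), so d_o = [16T/(π τ_allow (1−k⁴))]^(1/3) = [16·22.00/(π·7.40×10^7·0.6203)]^(1/3) = 0.01346 m.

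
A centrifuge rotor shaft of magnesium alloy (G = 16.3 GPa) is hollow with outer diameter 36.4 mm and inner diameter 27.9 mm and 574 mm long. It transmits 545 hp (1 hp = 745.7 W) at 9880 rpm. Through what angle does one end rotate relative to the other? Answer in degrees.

7.02°

ω = 2π·9880/60 = 1035 rad/s, so T = P/ω = 545×745.7 / 1035 = 392.8 N·m.
J = π(d_o⁴ − d_i⁴)/32 = π(0.0364⁴ − 0.0279⁴)/32 = 1.129×10^-7 m⁴.
θ = T·L/(G·J) = 392.8 × 0.574 / (16.3×10⁹ × 1.129×10^-7) = 0.1226 rad.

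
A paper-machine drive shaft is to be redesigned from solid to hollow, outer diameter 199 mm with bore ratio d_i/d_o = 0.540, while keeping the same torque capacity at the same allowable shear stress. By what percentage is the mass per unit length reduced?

Equal τ_max and T ⇒ the solid shaft needs d_s³ = d_o³(1−k⁴), so d_s = 199·(1−0.540⁴)^(1/3) = 193.2 mm.
Area ratio A_h/A_s = d_o²(1−k²)/d_s² = (1−k²)/(1−k⁴)^(2/3) = 0.7516.
Mass saving = 1 − 0.7516 = 24.8 %.

24.8 %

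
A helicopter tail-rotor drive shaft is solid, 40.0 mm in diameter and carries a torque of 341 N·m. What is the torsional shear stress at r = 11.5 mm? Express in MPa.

15.6 MPa

J = πd⁴/32 = π(0.0400)⁴/32 = 2.513×10^-7 m⁴.
Shear stress varies linearly with radius: τ = T·r/J = 341.0 × 0.0115 / 2.513×10^-7 = 1.560×10^7 Pa.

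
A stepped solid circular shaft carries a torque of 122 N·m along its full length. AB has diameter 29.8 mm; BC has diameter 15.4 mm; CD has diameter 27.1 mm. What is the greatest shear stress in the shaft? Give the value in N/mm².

170 N/mm²

Under the same torque, τ_max = 16T/(πd³) is largest where d is smallest — segment BC (d = 15.4 mm).
τ_max = 16·122.0/(π·(0.0154)³) = 1.701×10^8 Pa.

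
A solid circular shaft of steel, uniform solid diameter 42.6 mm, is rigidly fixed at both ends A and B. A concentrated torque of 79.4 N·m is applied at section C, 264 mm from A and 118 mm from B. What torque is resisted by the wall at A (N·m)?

With uniform GJ and both ends fixed, compatibility θ_AC = θ_CB gives T_A·a = T_B·b, together with T_A + T_B = T₀.
T_A = T₀·b/(a+b) = 79.40·118/382.0 = 24.53 N·m; T_B = 54.87 N·m.

24.5 N·m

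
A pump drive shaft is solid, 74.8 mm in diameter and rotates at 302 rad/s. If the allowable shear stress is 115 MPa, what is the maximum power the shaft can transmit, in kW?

J = πd⁴/32 = π(0.0748)⁴/32 = 3.073×10^-6 m⁴.
T_max = τ_allow·J/r = 1.15×10^8 × 3.073×10^-6 / 0.0374 = 9450 N·m.
ω = 302 rad/s, so P_max = T_max·ω = 2.854×10^6 W.

2850 kW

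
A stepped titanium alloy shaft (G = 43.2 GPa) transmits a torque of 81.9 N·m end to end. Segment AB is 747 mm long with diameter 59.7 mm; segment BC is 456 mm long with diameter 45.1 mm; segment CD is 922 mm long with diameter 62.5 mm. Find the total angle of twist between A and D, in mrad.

J_AB = π(0.0597)⁴/32 = 1.25×10^-6 m⁴; J_BC = π(0.0451)⁴/32 = 4.06×10^-7 m⁴; J_CD = π(0.0625)⁴/32 = 1.50×10^-6 m⁴.
θ = (T/G)·Σ L_i/J_i = (81.90/43.2×10⁹)·(0.747/1.25×10^-6 + 0.456/4.06×10^-7 + 0.922/1.50×10^-6) = 4.431×10^-3 rad.

4.43 mrad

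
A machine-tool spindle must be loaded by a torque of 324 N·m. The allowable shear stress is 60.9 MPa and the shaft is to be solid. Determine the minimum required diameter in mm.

For a solid shaft τ_max = 16T/(πd³), so d = (16T/(π τ_allow))^(1/3) = (16·324.0/(π·6.09×10^7))^(1/3) = 0.03004 m.

30.0 mm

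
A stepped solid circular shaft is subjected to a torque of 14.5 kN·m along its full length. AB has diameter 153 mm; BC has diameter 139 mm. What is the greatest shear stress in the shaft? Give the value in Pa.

Under the same torque, τ_max = 16T/(πd³) is largest where d is smallest — segment BC (d = 139 mm).
τ_max = 16·14500/(π·(0.139)³) = 2.750×10^7 Pa.

2.75e7 Pa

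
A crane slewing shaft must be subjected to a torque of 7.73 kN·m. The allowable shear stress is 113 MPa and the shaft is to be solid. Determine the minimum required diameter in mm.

For a solid shaft τ_max = 16T/(πd³), so d = (16T/(π τ_allow))^(1/3) = (16·7730/(π·1.13×10^8))^(1/3) = 0.07037 m.

70.4 mm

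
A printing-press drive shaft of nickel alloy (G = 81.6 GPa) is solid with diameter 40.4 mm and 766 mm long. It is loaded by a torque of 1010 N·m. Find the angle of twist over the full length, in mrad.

36.3 mrad

J = πd⁴/32 = π(0.0404)⁴/32 = 2.615×10^-7 m⁴.
θ = T·L/(G·J) = 1010 × 0.766 / (81.6×10⁹ × 2.615×10^-7) = 0.03625 rad.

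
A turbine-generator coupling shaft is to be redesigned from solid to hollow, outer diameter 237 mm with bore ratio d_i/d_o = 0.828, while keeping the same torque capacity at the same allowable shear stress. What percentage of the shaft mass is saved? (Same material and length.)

Equal τ_max and T ⇒ the solid shaft needs d_s³ = d_o³(1−k⁴), so d_s = 237·(1−0.828⁴)^(1/3) = 191.8 mm.
Area ratio A_h/A_s = d_o²(1−k²)/d_s² = (1−k²)/(1−k⁴)^(2/3) = 0.4801.
Mass saving = 1 − 0.4801 = 52.0 %.

52.0 %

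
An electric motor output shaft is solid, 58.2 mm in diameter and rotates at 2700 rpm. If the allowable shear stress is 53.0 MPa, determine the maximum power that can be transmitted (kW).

580 kW

J = πd⁴/32 = π(0.0582)⁴/32 = 1.126×10^-6 m⁴.
T_max = τ_allow·J/r = 5.30×10^7 × 1.126×10^-6 / 0.0291 = 2052 N·m.
ω = 2π·2700/60 = 282.7 rad/s, so P_max = T_max·ω = 5.801×10^5 W.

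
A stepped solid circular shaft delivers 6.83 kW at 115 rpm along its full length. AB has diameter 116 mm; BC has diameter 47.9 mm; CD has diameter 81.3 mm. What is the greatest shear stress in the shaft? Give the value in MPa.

ω = 2π·115/60 = 12.04 rad/s, so T = P/ω = 6.83×10³ / 12.04 = 567.1 N·m.
Under the same torque, τ_max = 16T/(πd³) is largest where d is smallest — segment BC (d = 47.9 mm).
τ_max = 16·567.1/(π·(0.0479)³) = 2.628×10^7 Pa.

26.3 MPa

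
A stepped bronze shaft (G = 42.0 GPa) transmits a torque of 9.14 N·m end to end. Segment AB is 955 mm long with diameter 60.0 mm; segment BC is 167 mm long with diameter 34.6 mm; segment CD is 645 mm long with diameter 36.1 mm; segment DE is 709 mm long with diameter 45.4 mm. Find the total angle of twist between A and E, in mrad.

1.63 mrad

J_AB = π(0.0600)⁴/32 = 1.27×10^-6 m⁴; J_BC = π(0.0346)⁴/32 = 1.41×10^-7 m⁴; J_CD = π(0.0361)⁴/32 = 1.67×10^-7 m⁴; J_DE = π(0.0454)⁴/32 = 4.17×10^-7 m⁴.
θ = (T/G)·Σ L_i/J_i = (9.140/42.0×10⁹)·(0.955/1.27×10^-6 + 0.167/1.41×10^-7 + 0.645/1.67×10^-7 + 0.709/4.17×10^-7) = 1.633×10^-3 rad.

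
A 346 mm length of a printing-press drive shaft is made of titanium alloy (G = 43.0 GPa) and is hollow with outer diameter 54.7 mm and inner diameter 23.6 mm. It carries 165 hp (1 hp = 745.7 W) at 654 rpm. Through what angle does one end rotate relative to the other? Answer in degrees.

ω = 2π·654/60 = 68.49 rad/s, so T = P/ω = 165×745.7 / 68.49 = 1797 N·m.
J = π(d_o⁴ − d_i⁴)/32 = π(0.0547⁴ − 0.0236⁴)/32 = 8.485×10^-7 m⁴.
θ = T·L/(G·J) = 1797 × 0.346 / (43.0×10⁹ × 8.485×10^-7) = 0.01704 rad.

0.976°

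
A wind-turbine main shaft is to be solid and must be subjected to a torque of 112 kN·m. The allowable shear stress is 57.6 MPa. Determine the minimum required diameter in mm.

215 mm

For a solid shaft τ_max = 16T/(πd³), so d = (16T/(π τ_allow))^(1/3) = (16·112000/(π·5.76×10^7))^(1/3) = 0.2147 m.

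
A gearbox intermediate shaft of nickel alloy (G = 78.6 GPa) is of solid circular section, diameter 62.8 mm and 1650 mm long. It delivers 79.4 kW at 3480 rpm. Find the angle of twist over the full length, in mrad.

ω = 2π·3480/60 = 364.4 rad/s, so T = P/ω = 79.4×10³ / 364.4 = 217.9 N·m.
J = πd⁴/32 = π(0.0628)⁴/32 = 1.527×10^-6 m⁴.
θ = T·L/(G·J) = 217.9 × 1.65 / (78.6×10⁹ × 1.527×10^-6) = 2.995×10^-3 rad.

3.00 mrad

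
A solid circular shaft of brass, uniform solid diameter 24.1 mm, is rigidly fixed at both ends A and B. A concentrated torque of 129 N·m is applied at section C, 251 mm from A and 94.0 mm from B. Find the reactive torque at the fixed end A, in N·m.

With uniform GJ and both ends fixed, compatibility θ_AC = θ_CB gives T_A·a = T_B·b, together with T_A + T_B = T₀.
T_A = T₀·b/(a+b) = 129.0·94.0/345.0 = 35.15 N·m; T_B = 93.85 N·m.

35.1 N·m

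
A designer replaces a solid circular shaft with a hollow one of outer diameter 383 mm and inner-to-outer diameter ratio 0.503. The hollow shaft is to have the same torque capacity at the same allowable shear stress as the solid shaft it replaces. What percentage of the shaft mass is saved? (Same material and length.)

Equal τ_max and T ⇒ the solid shaft needs d_s³ = d_o³(1−k⁴), so d_s = 383·(1−0.503⁴)^(1/3) = 374.6 mm.
Area ratio A_h/A_s = d_o²(1−k²)/d_s² = (1−k²)/(1−k⁴)^(2/3) = 0.7807.
Mass saving = 1 − 0.7807 = 21.9 %.

21.9 %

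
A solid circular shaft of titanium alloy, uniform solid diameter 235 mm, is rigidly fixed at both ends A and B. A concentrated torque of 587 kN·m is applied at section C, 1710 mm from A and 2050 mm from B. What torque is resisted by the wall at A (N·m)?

With uniform GJ and both ends fixed, compatibility θ_AC = θ_CB gives T_A·a = T_B·b, together with T_A + T_B = T₀.
T_A = T₀·b/(a+b) = 587000·2050/3760 = 320000 N·m; T_B = 267000 N·m.

320000 N·m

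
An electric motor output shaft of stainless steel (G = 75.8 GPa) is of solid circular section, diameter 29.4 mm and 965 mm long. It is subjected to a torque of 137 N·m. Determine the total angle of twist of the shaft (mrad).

23.8 mrad

J = πd⁴/32 = π(0.0294)⁴/32 = 7.335×10^-8 m⁴.
θ = T·L/(G·J) = 137.0 × 0.965 / (75.8×10⁹ × 7.335×10^-8) = 0.02378 rad.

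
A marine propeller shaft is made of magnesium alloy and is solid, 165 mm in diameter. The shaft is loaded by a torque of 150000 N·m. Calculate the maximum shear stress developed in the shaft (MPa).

J = πd⁴/32 = π(0.165)⁴/32 = 7.277×10^-5 m⁴.
τ_max = T·r/J = 150000 × 0.0825 / 7.277×10^-5 = 1.701×10^8 Pa.

170 MPa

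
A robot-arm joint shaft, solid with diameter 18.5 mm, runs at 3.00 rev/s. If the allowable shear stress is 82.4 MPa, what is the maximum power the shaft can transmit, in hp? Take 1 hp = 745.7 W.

J = πd⁴/32 = π(0.0185)⁴/32 = 1.150×10^-8 m⁴.
T_max = τ_allow·J/r = 8.24×10^7 × 1.150×10^-8 / 0.00925 = 102.4 N·m.
ω = 2π·3.00 = 18.85 rad/s, so P_max = T_max·ω = 1931 W.

2.59 hp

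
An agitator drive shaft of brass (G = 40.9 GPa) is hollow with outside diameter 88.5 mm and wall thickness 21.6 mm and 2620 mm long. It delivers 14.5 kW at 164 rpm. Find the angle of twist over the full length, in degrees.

ω = 2π·164/60 = 17.17 rad/s, so T = P/ω = 14.5×10³ / 17.17 = 844.3 N·m.
J = π(d_o⁴ − d_i⁴)/32 = π(0.0885⁴ − 0.0453⁴)/32 = 5.609×10^-6 m⁴.
θ = T·L/(G·J) = 844.3 × 2.62 / (40.9×10⁹ × 5.609×10^-6) = 9.642×10^-3 rad.

0.552°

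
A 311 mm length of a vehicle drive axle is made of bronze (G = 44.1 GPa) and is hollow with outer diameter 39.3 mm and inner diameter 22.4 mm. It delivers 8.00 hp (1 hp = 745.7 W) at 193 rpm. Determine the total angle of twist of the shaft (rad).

0.00994 rad

ω = 2π·193/60 = 20.21 rad/s, so T = P/ω = 8.00×745.7 / 20.21 = 295.2 N·m.
J = π(d_o⁴ − d_i⁴)/32 = π(0.0393⁴ − 0.0224⁴)/32 = 2.095×10^-7 m⁴.
θ = T·L/(G·J) = 295.2 × 0.311 / (44.1×10⁹ × 2.095×10^-7) = 9.937×10^-3 rad.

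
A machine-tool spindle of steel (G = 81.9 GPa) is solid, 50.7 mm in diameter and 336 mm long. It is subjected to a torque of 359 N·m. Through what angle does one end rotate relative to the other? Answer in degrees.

0.130°

J = πd⁴/32 = π(0.0507)⁴/32 = 6.487×10^-7 m⁴.
θ = T·L/(G·J) = 359.0 × 0.336 / (81.9×10⁹ × 6.487×10^-7) = 2.270×10^-3 rad.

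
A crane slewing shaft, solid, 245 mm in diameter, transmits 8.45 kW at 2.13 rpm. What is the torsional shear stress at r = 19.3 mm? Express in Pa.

2.07e6 Pa

ω = 2π·2.13/60 = 0.2231 rad/s, so T = P/ω = 8.45×10³ / 0.2231 = 37880 N·m.
J = πd⁴/32 = π(0.245)⁴/32 = 3.537×10^-4 m⁴.
Shear stress varies linearly with radius: τ = T·r/J = 37880 × 0.0193 / 3.537×10^-4 = 2.067×10^6 Pa.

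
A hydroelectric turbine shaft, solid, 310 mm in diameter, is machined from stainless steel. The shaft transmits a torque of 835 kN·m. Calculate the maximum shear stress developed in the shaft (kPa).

143000 kPa

J = πd⁴/32 = π(0.310)⁴/32 = 9.067×10^-4 m⁴.
τ_max = T·r/J = 835000 × 0.155 / 9.067×10^-4 = 1.427×10^8 Pa.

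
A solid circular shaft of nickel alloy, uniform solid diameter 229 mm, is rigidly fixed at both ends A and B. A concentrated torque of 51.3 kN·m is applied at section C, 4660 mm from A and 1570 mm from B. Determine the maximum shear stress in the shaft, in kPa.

16300 kPa

With uniform GJ and both ends fixed, compatibility θ_AC = θ_CB gives T_A·a = T_B·b, together with T_A + T_B = T₀.
T_A = T₀·b/(a+b) = 51300·1570/6230 = 12930 N·m; T_B = 38370 N·m.
τ in each portion: τ_AC = 5.48×10^6 Pa, τ_CB = 1.63×10^7 Pa; maximum is in CB.
τ_max = T_CB·r/J = 38370·0.115/2.70×10^-4 = 1.627×10^7 Pa.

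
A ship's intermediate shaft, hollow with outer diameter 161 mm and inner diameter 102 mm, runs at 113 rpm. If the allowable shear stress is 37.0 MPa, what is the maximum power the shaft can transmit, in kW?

301 kW

J = π(d_o⁴ − d_i⁴)/32 = π(0.161⁴ − 0.102⁴)/32 = 5.534×10^-5 m⁴.
T_max = τ_allow·J/r = 3.70×10^7 × 5.534×10^-5 / 0.0805 = 25430 N·m.
ω = 2π·113/60 = 11.83 rad/s, so P_max = T_max·ω = 3.010×10^5 W.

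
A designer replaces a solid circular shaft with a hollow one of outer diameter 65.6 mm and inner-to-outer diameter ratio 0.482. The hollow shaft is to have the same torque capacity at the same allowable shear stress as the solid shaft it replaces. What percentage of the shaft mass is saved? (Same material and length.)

20.3 %

Equal τ_max and T ⇒ the solid shaft needs d_s³ = d_o³(1−k⁴), so d_s = 65.6·(1−0.482⁴)^(1/3) = 64.40 mm.
Area ratio A_h/A_s = d_o²(1−k²)/d_s² = (1−k²)/(1−k⁴)^(2/3) = 0.7966.
Mass saving = 1 − 0.7966 = 20.3 %.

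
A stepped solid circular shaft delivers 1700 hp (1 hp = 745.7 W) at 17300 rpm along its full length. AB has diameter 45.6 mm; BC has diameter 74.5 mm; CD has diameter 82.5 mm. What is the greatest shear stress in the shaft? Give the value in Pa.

ω = 2π·17300/60 = 1812 rad/s, so T = P/ω = 1700×745.7 / 1812 = 699.7 N·m.
Under the same torque, τ_max = 16T/(πd³) is largest where d is smallest — segment AB (d = 45.6 mm).
τ_max = 16·699.7/(π·(0.0456)³) = 3.758×10^7 Pa.

3.76e7 Pa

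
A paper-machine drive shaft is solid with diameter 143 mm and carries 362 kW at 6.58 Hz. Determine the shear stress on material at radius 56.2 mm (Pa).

1.20e7 Pa

ω = 2π·6.58 = 41.34 rad/s, so T = P/ω = 362×10³ / 41.34 = 8756 N·m.
J = πd⁴/32 = π(0.143)⁴/32 = 4.105×10^-5 m⁴.
Shear stress varies linearly with radius: τ = T·r/J = 8756 × 0.0562 / 4.105×10^-5 = 1.199×10^7 Pa.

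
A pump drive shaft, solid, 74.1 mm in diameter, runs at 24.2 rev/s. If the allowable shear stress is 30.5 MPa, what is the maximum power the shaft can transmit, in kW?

370 kW

J = πd⁴/32 = π(0.0741)⁴/32 = 2.960×10^-6 m⁴.
T_max = τ_allow·J/r = 3.05×10^7 × 2.960×10^-6 / 0.0370 = 2437 N·m.
ω = 2π·24.2 = 152.1 rad/s, so P_max = T_max·ω = 3.705×10^5 W.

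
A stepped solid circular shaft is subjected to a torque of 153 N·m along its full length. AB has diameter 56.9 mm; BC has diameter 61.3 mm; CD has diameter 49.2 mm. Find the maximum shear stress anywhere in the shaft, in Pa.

Under the same torque, τ_max = 16T/(πd³) is largest where d is smallest — segment CD (d = 49.2 mm).
τ_max = 16·153.0/(π·(0.0492)³) = 6.543×10^6 Pa.

6.54e6 Pa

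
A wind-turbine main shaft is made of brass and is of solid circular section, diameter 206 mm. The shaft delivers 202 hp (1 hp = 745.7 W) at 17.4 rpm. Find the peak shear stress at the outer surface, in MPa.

ω = 2π·17.4/60 = 1.822 rad/s, so T = P/ω = 202×745.7 / 1.822 = 82670 N·m.
J = πd⁴/32 = π(0.206)⁴/32 = 1.768×10^-4 m⁴.
τ_max = T·r/J = 82670 × 0.103 / 1.768×10^-4 = 4.816×10^7 Pa.

48.2 MPa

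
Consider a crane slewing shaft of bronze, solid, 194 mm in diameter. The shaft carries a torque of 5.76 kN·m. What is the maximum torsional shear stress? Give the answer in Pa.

4.02e6 Pa

J = πd⁴/32 = π(0.194)⁴/32 = 1.391×10^-4 m⁴.
τ_max = T·r/J = 5760 × 0.0970 / 1.391×10^-4 = 4.018×10^6 Pa.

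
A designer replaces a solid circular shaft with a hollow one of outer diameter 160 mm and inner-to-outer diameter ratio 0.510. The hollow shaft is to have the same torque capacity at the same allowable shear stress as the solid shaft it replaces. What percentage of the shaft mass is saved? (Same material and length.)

Equal τ_max and T ⇒ the solid shaft needs d_s³ = d_o³(1−k⁴), so d_s = 160·(1−0.510⁴)^(1/3) = 156.3 mm.
Area ratio A_h/A_s = d_o²(1−k²)/d_s² = (1−k²)/(1−k⁴)^(2/3) = 0.7753.
Mass saving = 1 − 0.7753 = 22.5 %.

22.5 %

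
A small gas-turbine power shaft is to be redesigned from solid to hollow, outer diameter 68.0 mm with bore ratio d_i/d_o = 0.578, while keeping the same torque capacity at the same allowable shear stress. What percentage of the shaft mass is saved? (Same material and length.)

Equal τ_max and T ⇒ the solid shaft needs d_s³ = d_o³(1−k⁴), so d_s = 68.0·(1−0.578⁴)^(1/3) = 65.37 mm.
Area ratio A_h/A_s = d_o²(1−k²)/d_s² = (1−k²)/(1−k⁴)^(2/3) = 0.7206.
Mass saving = 1 − 0.7206 = 27.9 %.

27.9 %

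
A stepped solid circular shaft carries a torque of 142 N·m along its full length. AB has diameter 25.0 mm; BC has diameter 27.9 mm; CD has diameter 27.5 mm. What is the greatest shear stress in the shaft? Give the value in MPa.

46.3 MPa

Under the same torque, τ_max = 16T/(πd³) is largest where d is smallest — segment AB (d = 25.0 mm).
τ_max = 16·142.0/(π·(0.0250)³) = 4.628×10^7 Pa.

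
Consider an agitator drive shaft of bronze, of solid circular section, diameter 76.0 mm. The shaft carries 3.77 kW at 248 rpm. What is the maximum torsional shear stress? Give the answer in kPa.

1680 kPa

ω = 2π·248/60 = 25.97 rad/s, so T = P/ω = 3.77×10³ / 25.97 = 145.2 N·m.
J = πd⁴/32 = π(0.0760)⁴/32 = 3.275×10^-6 m⁴.
τ_max = T·r/J = 145.2 × 0.0380 / 3.275×10^-6 = 1.684×10^6 Pa.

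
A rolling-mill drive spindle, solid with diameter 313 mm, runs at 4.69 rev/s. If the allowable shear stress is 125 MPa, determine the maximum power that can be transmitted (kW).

22200 kW

J = πd⁴/32 = π(0.313)⁴/32 = 9.423×10^-4 m⁴.
T_max = τ_allow·J/r = 1.25×10^8 × 9.423×10^-4 / 0.157 = 752600 N·m.
ω = 2π·4.69 = 29.47 rad/s, so P_max = T_max·ω = 2.218×10^7 W.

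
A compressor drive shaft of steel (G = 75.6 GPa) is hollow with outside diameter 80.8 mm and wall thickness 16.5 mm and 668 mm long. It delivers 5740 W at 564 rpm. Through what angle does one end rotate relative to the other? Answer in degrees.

0.0134°

ω = 2π·564/60 = 59.06 rad/s, so T = P/ω = 5740 / 59.06 = 97.19 N·m.
J = π(d_o⁴ − d_i⁴)/32 = π(0.0808⁴ − 0.0478⁴)/32 = 3.672×10^-6 m⁴.
θ = T·L/(G·J) = 97.19 × 0.668 / (75.6×10⁹ × 3.672×10^-6) = 2.339×10^-4 rad.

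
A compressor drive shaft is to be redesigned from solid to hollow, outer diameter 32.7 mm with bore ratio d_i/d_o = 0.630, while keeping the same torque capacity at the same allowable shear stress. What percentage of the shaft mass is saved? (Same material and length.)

32.4 %

Equal τ_max and T ⇒ the solid shaft needs d_s³ = d_o³(1−k⁴), so d_s = 32.7·(1−0.630⁴)^(1/3) = 30.88 mm.
Area ratio A_h/A_s = d_o²(1−k²)/d_s² = (1−k²)/(1−k⁴)^(2/3) = 0.6761.
Mass saving = 1 − 0.6761 = 32.4 %.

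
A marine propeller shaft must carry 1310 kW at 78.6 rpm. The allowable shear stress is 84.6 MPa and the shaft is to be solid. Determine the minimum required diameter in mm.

ω = 2π·78.6/60 = 8.231 rad/s, so T = P/ω = 1310×10³ / 8.231 = 159200 N·m.
For a solid shaft τ_max = 16T/(πd³), so d = (16T/(π τ_allow))^(1/3) = (16·159200/(π·8.46×10^7))^(1/3) = 0.2124 m.

212 mm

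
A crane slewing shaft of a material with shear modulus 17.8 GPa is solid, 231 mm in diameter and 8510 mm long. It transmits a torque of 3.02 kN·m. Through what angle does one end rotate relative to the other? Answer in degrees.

0.296°

J = πd⁴/32 = π(0.231)⁴/32 = 2.795×10^-4 m⁴.
θ = T·L/(G·J) = 3020 × 8.51 / (17.8×10⁹ × 2.795×10^-4) = 5.165×10^-3 rad.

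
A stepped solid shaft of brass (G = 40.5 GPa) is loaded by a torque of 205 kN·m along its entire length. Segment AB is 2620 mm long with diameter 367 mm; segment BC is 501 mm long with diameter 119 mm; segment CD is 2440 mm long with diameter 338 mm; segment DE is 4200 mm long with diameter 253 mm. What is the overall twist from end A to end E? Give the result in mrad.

J_AB = π(0.367)⁴/32 = 1.78×10^-3 m⁴; J_BC = π(0.119)⁴/32 = 1.97×10^-5 m⁴; J_CD = π(0.338)⁴/32 = 1.28×10^-3 m⁴; J_DE = π(0.253)⁴/32 = 4.02×10^-4 m⁴.
θ = (T/G)·Σ L_i/J_i = (205000/40.5×10⁹)·(2.62/1.78×10^-3 + 0.501/1.97×10^-5 + 2.44/1.28×10^-3 + 4.20/4.02×10^-4) = 0.1987 rad.

199 mrad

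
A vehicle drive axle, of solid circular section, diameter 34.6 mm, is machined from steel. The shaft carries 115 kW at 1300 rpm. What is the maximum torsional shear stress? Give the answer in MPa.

104 MPa

ω = 2π·1300/60 = 136.1 rad/s, so T = P/ω = 115×10³ / 136.1 = 844.7 N·m.
J = πd⁴/32 = π(0.0346)⁴/32 = 1.407×10^-7 m⁴.
τ_max = T·r/J = 844.7 × 0.0173 / 1.407×10^-7 = 1.039×10^8 Pa.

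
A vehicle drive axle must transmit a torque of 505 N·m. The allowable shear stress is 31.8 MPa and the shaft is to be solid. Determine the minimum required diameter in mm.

43.2 mm

For a solid shaft τ_max = 16T/(πd³), so d = (16T/(π τ_allow))^(1/3) = (16·505.0/(π·3.18×10^7))^(1/3) = 0.04325 m.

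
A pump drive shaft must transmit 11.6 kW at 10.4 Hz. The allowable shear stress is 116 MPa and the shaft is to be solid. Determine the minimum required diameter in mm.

19.8 mm

ω = 2π·10.4 = 65.35 rad/s, so T = P/ω = 11.6×10³ / 65.35 = 177.5 N·m.
For a solid shaft τ_max = 16T/(πd³), so d = (16T/(π τ_allow))^(1/3) = (16·177.5/(π·1.16×10^8))^(1/3) = 0.01983 m.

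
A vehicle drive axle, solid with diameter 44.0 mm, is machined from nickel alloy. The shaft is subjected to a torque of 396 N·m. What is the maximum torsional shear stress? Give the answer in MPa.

23.7 MPa

J = πd⁴/32 = π(0.0440)⁴/32 = 3.680×10^-7 m⁴.
τ_max = T·r/J = 396.0 × 0.0220 / 3.680×10^-7 = 2.368×10^7 Pa.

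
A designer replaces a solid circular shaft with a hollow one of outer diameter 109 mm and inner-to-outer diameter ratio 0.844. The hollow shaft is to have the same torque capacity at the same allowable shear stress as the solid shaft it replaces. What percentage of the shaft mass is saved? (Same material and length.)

Equal τ_max and T ⇒ the solid shaft needs d_s³ = d_o³(1−k⁴), so d_s = 109·(1−0.844⁴)^(1/3) = 86.08 mm.
Area ratio A_h/A_s = d_o²(1−k²)/d_s² = (1−k²)/(1−k⁴)^(2/3) = 0.4612.
Mass saving = 1 − 0.4612 = 53.9 %.

53.9 %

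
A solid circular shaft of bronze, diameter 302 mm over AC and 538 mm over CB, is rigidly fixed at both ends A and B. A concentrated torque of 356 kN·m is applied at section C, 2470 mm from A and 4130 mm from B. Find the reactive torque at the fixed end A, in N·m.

Compatibility: T_A·a/J_AC = T_B·b/J_CB with T_A + T_B = T₀.
J_AC = 8.17×10^-4 m⁴, J_CB = 8.22×10^-3 m⁴, so T_A = T₀·(J_AC/a)/((J_AC/a)+(J_CB/b)) = 50690 N·m, T_B = 305300 N·m.

50700 N·m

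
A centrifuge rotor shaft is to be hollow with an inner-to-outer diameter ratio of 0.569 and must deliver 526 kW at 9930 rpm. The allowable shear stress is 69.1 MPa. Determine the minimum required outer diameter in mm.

34.7 mm

ω = 2π·9930/60 = 1040 rad/s, so T = P/ω = 526×10³ / 1040 = 505.8 N·m.
For a hollow shaft with d_i/d_o = 0.569: τ_max = 16T/(π d_o³ (1−k⁴)), so d_o = [16T/(π τ_allow (1−k⁴))]^(1/3) = [16·505.8/(π·6.91×10^7·0.8952)]^(1/3) = 0.03466 m.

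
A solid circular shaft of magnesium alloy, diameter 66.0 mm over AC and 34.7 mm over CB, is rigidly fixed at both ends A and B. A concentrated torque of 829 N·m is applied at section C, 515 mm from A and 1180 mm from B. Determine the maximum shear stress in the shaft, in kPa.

Compatibility: T_A·a/J_AC = T_B·b/J_CB with T_A + T_B = T₀.
J_AC = 1.86×10^-6 m⁴, J_CB = 1.42×10^-7 m⁴, so T_A = T₀·(J_AC/a)/((J_AC/a)+(J_CB/b)) = 802.2 N·m, T_B = 26.75 N·m.
τ in each portion: τ_AC = 1.42×10^7 Pa, τ_CB = 3.26×10^6 Pa; maximum is in AC.
τ_max = T_AC·r/J = 802.2·0.0330/1.86×10^-6 = 1.421×10^7 Pa.

14200 kPa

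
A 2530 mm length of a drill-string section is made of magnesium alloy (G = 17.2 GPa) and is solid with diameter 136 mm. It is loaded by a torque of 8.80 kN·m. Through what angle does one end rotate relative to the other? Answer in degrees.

2.21°

J = πd⁴/32 = π(0.136)⁴/32 = 3.359×10^-5 m⁴.
θ = T·L/(G·J) = 8800 × 2.53 / (17.2×10⁹ × 3.359×10^-5) = 0.03854 rad.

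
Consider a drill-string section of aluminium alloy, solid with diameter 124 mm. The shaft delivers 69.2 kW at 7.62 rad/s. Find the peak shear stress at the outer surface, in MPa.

24.3 MPa

ω = 7.62 rad/s, so T = P/ω = 69.2×10³ / 7.620 = 9081 N·m.
J = πd⁴/32 = π(0.124)⁴/32 = 2.321×10^-5 m⁴.
τ_max = T·r/J = 9081 × 0.0620 / 2.321×10^-5 = 2.426×10^7 Pa.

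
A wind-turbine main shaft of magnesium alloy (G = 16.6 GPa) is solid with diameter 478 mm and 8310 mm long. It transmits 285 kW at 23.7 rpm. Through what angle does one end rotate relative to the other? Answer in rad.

0.0112 rad

ω = 2π·23.7/60 = 2.482 rad/s, so T = P/ω = 285×10³ / 2.482 = 114800 N·m.
J = πd⁴/32 = π(0.478)⁴/32 = 5.125×10^-3 m⁴.
θ = T·L/(G·J) = 114800 × 8.31 / (16.6×10⁹ × 5.125×10^-3) = 0.01122 rad.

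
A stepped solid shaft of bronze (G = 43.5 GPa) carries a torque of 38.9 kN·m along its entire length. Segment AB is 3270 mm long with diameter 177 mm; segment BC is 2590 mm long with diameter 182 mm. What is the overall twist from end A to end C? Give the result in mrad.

J_AB = π(0.177)⁴/32 = 9.64×10^-5 m⁴; J_BC = π(0.182)⁴/32 = 1.08×10^-4 m⁴.
θ = (T/G)·Σ L_i/J_i = (38900/43.5×10⁹)·(3.27/9.64×10^-5 + 2.59/1.08×10^-4) = 0.05185 rad.

51.8 mrad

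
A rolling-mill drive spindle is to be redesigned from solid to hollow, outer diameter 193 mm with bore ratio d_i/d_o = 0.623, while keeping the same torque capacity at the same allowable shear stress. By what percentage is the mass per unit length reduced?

Equal τ_max and T ⇒ the solid shaft needs d_s³ = d_o³(1−k⁴), so d_s = 193·(1−0.623⁴)^(1/3) = 182.8 mm.
Area ratio A_h/A_s = d_o²(1−k²)/d_s² = (1−k²)/(1−k⁴)^(2/3) = 0.6822.
Mass saving = 1 − 0.6822 = 31.8 %.

31.8 %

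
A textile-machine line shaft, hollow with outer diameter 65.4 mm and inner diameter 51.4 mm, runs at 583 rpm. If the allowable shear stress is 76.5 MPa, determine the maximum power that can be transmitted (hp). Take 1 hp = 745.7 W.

J = π(d_o⁴ − d_i⁴)/32 = π(0.0654⁴ − 0.0514⁴)/32 = 1.111×10^-6 m⁴.
T_max = τ_allow·J/r = 7.65×10^7 × 1.111×10^-6 / 0.0327 = 2599 N·m.
ω = 2π·583/60 = 61.05 rad/s, so P_max = T_max·ω = 1.586×10^5 W.

213 hp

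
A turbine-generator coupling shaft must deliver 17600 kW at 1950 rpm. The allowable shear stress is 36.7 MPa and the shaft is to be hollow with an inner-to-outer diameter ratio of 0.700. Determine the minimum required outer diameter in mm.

ω = 2π·1950/60 = 204.2 rad/s, so T = P/ω = 17600×10³ / 204.2 = 86190 N·m.
For a hollow shaft with d_i/d_o = 0.700: τ_max = 16T/(π d_o³ (1−k⁴)), so d_o = [16T/(π τ_allow (1−k⁴))]^(1/3) = [16·86190/(π·3.67×10^7·0.7599)]^(1/3) = 0.2506 m.

251 mm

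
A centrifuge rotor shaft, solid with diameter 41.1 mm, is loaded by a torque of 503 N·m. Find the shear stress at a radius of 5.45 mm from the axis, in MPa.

J = πd⁴/32 = π(0.0411)⁴/32 = 2.801×10^-7 m⁴.
Shear stress varies linearly with radius: τ = T·r/J = 503.0 × 0.00545 / 2.801×10^-7 = 9.786×10^6 Pa.

9.79 MPa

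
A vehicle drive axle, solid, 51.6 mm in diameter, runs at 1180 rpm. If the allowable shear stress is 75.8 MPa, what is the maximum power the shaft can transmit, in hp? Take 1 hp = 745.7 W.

339 hp

J = πd⁴/32 = π(0.0516)⁴/32 = 6.960×10^-7 m⁴.
T_max = τ_allow·J/r = 7.58×10^7 × 6.960×10^-7 / 0.0258 = 2045 N·m.
ω = 2π·1180/60 = 123.6 rad/s, so P_max = T_max·ω = 2.527×10^5 W.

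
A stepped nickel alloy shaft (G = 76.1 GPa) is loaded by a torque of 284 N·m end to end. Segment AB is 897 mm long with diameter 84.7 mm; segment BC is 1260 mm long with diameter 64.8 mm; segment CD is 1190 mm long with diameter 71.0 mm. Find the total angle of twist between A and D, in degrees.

J_AB = π(0.0847)⁴/32 = 5.05×10^-6 m⁴; J_BC = π(0.0648)⁴/32 = 1.73×10^-6 m⁴; J_CD = π(0.0710)⁴/32 = 2.49×10^-6 m⁴.
θ = (T/G)·Σ L_i/J_i = (284.0/76.1×10⁹)·(0.897/5.05×10^-6 + 1.26/1.73×10^-6 + 1.19/2.49×10^-6) = 5.159×10^-3 rad.

0.296°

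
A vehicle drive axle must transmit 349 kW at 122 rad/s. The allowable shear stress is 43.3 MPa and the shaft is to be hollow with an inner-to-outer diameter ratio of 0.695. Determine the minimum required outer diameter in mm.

76.0 mm

ω = 122 rad/s, so T = P/ω = 349×10³ / 122.0 = 2861 N·m.
For a hollow shaft with d_i/d_o = 0.695: τ_max = 16T/(π d_o³ (1−k⁴)), so d_o = [16T/(π τ_allow (1−k⁴))]^(1/3) = [16·2861/(π·4.33×10^7·0.7667)]^(1/3) = 0.07599 m.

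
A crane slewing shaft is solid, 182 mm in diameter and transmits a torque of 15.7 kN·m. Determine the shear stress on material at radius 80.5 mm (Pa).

1.17e7 Pa

J = πd⁴/32 = π(0.182)⁴/32 = 1.077×10^-4 m⁴.
Shear stress varies linearly with radius: τ = T·r/J = 15700 × 0.0805 / 1.077×10^-4 = 1.173×10^7 Pa.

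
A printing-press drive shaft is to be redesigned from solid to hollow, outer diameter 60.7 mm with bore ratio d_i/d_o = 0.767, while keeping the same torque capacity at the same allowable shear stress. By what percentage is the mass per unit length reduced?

Equal τ_max and T ⇒ the solid shaft needs d_s³ = d_o³(1−k⁴), so d_s = 60.7·(1−0.767⁴)^(1/3) = 52.69 mm.
Area ratio A_h/A_s = d_o²(1−k²)/d_s² = (1−k²)/(1−k⁴)^(2/3) = 0.5465.
Mass saving = 1 − 0.5465 = 45.4 %.

45.4 %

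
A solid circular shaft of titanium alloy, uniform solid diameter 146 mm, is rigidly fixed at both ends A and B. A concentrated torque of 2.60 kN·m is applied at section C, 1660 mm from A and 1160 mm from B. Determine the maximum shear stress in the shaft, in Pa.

2.50e6 Pa

With uniform GJ and both ends fixed, compatibility θ_AC = θ_CB gives T_A·a = T_B·b, together with T_A + T_B = T₀.
T_A = T₀·b/(a+b) = 2600·1160/2820 = 1070 N·m; T_B = 1530 N·m.
τ in each portion: τ_AC = 1.75×10^6 Pa, τ_CB = 2.50×10^6 Pa; maximum is in CB.
τ_max = T_CB·r/J = 1530·0.0730/4.46×10^-5 = 2.505×10^6 Pa.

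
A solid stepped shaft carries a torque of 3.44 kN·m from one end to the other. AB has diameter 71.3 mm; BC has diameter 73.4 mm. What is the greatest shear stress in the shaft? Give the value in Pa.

4.83e7 Pa

Under the same torque, τ_max = 16T/(πd³) is largest where d is smallest — segment AB (d = 71.3 mm).
τ_max = 16·3440/(π·(0.0713)³) = 4.833×10^7 Pa.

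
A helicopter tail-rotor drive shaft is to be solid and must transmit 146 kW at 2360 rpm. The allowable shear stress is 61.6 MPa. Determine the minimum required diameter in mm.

36.6 mm

ω = 2π·2360/60 = 247.1 rad/s, so T = P/ω = 146×10³ / 247.1 = 590.8 N·m.
For a solid shaft τ_max = 16T/(πd³), so d = (16T/(π τ_allow))^(1/3) = (16·590.8/(π·6.16×10^7))^(1/3) = 0.03655 m.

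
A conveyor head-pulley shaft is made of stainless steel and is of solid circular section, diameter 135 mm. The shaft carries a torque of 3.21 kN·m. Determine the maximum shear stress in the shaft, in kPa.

J = πd⁴/32 = π(0.135)⁴/32 = 3.261×10^-5 m⁴.
τ_max = T·r/J = 3210 × 0.0675 / 3.261×10^-5 = 6.645×10^6 Pa.

6640 kPa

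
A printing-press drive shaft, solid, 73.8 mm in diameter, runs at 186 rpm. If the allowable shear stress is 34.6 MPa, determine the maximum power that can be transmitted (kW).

J = πd⁴/32 = π(0.0738)⁴/32 = 2.912×10^-6 m⁴.
T_max = τ_allow·J/r = 3.46×10^7 × 2.912×10^-6 / 0.0369 = 2731 N·m.
ω = 2π·186/60 = 19.48 rad/s, so P_max = T_max·ω = 5.319×10^4 W.

53.2 kW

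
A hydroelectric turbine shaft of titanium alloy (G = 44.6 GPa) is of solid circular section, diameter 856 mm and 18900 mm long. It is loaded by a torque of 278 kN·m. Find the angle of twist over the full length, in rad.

0.00223 rad

J = πd⁴/32 = π(0.856)⁴/32 = 0.05271 m⁴.
θ = T·L/(G·J) = 278000 × 18.9 / (44.6×10⁹ × 0.05271) = 2.235×10^-3 rad.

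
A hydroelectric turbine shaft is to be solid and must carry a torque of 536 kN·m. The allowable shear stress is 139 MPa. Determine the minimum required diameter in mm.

270 mm

For a solid shaft τ_max = 16T/(πd³), so d = (16T/(π τ_allow))^(1/3) = (16·536000/(π·1.39×10^8))^(1/3) = 0.2698 m.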